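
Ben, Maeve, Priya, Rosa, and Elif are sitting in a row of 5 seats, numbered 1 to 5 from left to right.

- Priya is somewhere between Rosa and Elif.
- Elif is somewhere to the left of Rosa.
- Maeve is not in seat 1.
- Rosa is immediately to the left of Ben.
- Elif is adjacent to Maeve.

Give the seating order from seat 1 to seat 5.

Elif, Maeve, Priya, Rosa, Ben

From clue 1: Priya is in {2,3,4}.
From clues 1–4: Elif → seat 1.
From clues 1–5: Maeve → seat 2, Priya → seat 3, Rosa → seat 4, Ben → seat 5.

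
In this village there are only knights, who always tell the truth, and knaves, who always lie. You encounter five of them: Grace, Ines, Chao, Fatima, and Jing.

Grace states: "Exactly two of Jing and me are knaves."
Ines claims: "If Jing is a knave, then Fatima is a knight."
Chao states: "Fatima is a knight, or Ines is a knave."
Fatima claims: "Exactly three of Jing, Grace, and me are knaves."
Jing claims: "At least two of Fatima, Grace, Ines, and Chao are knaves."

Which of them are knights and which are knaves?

Consider Grace. Suppose Grace is a knight.
Then Grace's own statement would have to be true, but it can't be — contradiction.
So Grace is a knave.
Consider Ines. Suppose Ines is a knave.
Then no assignment of the remaining roles makes every statement match its speaker's type — contradiction.
So Ines is a knight.
Consider Chao. Suppose Chao is a knight.
Then no assignment of the remaining roles makes every statement match its speaker's type — contradiction.
So Chao is a knave.
With that fixed, Jing's statement is true, so Jing is a knight.
With that fixed, Fatima's statement is false, so Fatima is a knave.

Grace: knave, Ines: knight, Chao: knave, Fatima: knave, Jing: knight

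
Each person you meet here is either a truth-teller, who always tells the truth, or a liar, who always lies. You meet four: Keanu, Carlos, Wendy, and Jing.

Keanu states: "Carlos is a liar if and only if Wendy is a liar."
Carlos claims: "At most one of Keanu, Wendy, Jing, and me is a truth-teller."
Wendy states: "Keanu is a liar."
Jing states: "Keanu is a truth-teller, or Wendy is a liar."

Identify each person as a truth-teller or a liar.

Consider Keanu. Suppose Keanu is a liar.
Then no assignment of the remaining roles makes every statement match its speaker's type — contradiction.
So Keanu is a truth-teller.
With that fixed, Wendy's statement is false, so Wendy is a liar.
With that fixed, Jing's statement is true, so Jing is a truth-teller.
With that fixed, Carlos's statement is false, so Carlos is a liar.

Keanu: truth-teller, Carlos: liar, Wendy: liar, Jing: truth-teller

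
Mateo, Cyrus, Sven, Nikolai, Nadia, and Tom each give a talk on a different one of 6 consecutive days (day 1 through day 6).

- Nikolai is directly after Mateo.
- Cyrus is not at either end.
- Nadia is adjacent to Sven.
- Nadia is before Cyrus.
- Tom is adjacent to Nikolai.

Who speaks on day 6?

With clue 1, Mateo is ruled out for day 6.
With clues 1–2, Cyrus is ruled out for day 6.
With clues 1–4, Nadia and Sven are ruled out for day 6.
With clues 1–5, Nikolai is ruled out for day 6.
So day 6 is Tom.

Tom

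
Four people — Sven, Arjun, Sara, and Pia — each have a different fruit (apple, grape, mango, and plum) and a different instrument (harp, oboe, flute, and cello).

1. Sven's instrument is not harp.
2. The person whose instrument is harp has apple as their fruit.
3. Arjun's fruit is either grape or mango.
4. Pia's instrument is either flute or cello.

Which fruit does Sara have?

With clues 1–4, grape, mango, and plum are impossible for Sara's fruit.
That leaves apple.

apple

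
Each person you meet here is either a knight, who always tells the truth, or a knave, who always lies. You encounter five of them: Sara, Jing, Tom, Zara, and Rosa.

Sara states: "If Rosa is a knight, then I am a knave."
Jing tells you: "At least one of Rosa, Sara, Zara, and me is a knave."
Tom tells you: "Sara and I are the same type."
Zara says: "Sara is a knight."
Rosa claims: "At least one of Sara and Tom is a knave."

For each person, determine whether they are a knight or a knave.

Consider Sara. Suppose Sara is a knave.
Then Sara's own statement would have to be false, but it can't be — contradiction.
So Sara is a knight.
With that fixed, Zara's statement is true, so Zara is a knight.
Consider Jing. Suppose Jing is a knave.
Then Jing's own statement would have to be false, but it can't be — contradiction.
So Jing is a knight.
Consider Tom. Suppose Tom is a knave.
Then no assignment of the remaining roles makes every statement match its speaker's type — contradiction.
So Tom is a knight.
With that fixed, Rosa's statement is false, so Rosa is a knave.

Sara: knight, Jing: knight, Tom: knight, Zara: knight, Rosa: knave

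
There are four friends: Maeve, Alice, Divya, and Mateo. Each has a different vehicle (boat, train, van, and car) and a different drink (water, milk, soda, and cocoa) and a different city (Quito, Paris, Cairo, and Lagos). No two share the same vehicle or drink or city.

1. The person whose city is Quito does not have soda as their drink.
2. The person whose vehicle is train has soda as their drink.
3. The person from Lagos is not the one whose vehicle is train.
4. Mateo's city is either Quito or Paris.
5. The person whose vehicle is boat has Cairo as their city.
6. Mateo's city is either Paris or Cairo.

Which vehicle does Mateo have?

train

With clues 1–5, boat is impossible for Mateo's vehicle.
With clues 1–6, car and van are impossible for Mateo's vehicle.
That leaves train.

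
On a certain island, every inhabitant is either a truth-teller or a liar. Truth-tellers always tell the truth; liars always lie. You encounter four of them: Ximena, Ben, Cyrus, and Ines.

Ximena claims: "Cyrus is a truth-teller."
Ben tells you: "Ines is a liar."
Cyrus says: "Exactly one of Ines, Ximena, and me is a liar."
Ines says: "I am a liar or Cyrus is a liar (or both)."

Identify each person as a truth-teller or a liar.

Ximena: liar, Ben: liar, Cyrus: liar, Ines: truth-teller

Consider Ximena. Suppose Ximena is a truth-teller.
Then no assignment of the remaining roles makes every statement match its speaker's type — contradiction.
So Ximena is a liar.
Consider Ben. Suppose Ben is a truth-teller.
Then no assignment of the remaining roles makes every statement match its speaker's type — contradiction.
So Ben is a liar.
Consider Cyrus. Suppose Cyrus is a truth-teller.
Then Ximena's statement comes out true, contradicting Ximena being a liar.
So Cyrus is a liar.
With that fixed, Ines's statement is true, so Ines is a truth-teller.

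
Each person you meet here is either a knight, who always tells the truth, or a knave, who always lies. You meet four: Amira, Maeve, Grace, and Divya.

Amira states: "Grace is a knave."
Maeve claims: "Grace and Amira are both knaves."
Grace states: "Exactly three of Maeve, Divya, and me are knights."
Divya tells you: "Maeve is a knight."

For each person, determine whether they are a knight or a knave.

Consider Amira. Suppose Amira is a knave.
Then no assignment of the remaining roles makes every statement match its speaker's type — contradiction.
So Amira is a knight.
With that fixed, Maeve's statement is false, so Maeve is a knave.
With that fixed, Grace's statement is false, so Grace is a knave.
With that fixed, Divya's statement is false, so Divya is a knave.

Amira: knight, Maeve: knave, Grace: knave, Divya: knave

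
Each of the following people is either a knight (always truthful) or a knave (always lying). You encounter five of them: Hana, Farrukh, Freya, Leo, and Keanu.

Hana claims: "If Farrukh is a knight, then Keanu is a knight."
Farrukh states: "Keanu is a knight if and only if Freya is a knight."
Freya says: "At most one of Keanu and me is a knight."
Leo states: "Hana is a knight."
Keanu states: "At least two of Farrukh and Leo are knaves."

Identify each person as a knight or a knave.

Hana: knight, Farrukh: knave, Freya: knight, Leo: knight, Keanu: knave

Consider Hana. Suppose Hana is a knave.
Then no assignment of the remaining roles makes every statement match its speaker's type — contradiction.
So Hana is a knight.
With that fixed, Leo's statement is true, so Leo is a knight.
With that fixed, Keanu's statement is false, so Keanu is a knave.
With that fixed, Freya's statement is true, so Freya is a knight.
With that fixed, Farrukh's statement is false, so Farrukh is a knave.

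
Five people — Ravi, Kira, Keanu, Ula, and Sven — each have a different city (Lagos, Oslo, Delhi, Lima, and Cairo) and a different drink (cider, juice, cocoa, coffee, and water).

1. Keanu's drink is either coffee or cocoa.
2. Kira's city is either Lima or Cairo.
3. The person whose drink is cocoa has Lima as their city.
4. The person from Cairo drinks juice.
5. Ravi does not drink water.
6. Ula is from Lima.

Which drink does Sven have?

water

With clues 1–6, cider, cocoa, coffee, and juice are impossible for Sven's drink.
That leaves water.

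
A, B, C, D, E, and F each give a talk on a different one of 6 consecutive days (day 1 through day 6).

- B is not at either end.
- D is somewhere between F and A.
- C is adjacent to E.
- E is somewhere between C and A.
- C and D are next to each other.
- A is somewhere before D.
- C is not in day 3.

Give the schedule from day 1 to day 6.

A, B, E, C, D, F

From clue 1: B is in {2,3,4,5}.
From clues 1–3: A is in {1,3,4,6}.
From clues 1–5: A is in {1,6}.
From clues 1–6: A → day 1, F → day 6.
From clues 1–7: B → day 2, E → day 3, C → day 4, D → day 5.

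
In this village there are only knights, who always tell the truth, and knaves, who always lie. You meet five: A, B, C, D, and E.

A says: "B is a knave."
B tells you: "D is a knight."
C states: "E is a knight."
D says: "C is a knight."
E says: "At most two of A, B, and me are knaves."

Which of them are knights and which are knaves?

Consider A. Suppose A is a knight.
Then no assignment of the remaining roles makes every statement match its speaker's type — contradiction.
So A is a knave.
Consider B. Suppose B is a knave.
Then A's statement comes out true, contradicting A being a knave.
So B is a knight.
With that fixed, E's statement is true, so E is a knight.
With that fixed, C's statement is true, so C is a knight.
With that fixed, D's statement is true, so D is a knight.

A: knave, B: knight, C: knight, D: knight, E: knight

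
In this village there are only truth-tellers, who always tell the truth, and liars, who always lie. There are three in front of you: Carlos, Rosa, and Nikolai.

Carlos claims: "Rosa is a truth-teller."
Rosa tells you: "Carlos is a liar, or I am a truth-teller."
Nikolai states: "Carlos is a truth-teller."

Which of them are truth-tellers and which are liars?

Consider Carlos. Suppose Carlos is a liar.
Then no assignment of the remaining roles makes every statement match its speaker's type — contradiction.
So Carlos is a truth-teller.
With that fixed, Nikolai's statement is true, so Nikolai is a truth-teller.
Consider Rosa. Suppose Rosa is a liar.
Then Carlos's statement comes out false, contradicting Carlos being a truth-teller.
So Rosa is a truth-teller.

Carlos: truth-teller, Rosa: truth-teller, Nikolai: truth-teller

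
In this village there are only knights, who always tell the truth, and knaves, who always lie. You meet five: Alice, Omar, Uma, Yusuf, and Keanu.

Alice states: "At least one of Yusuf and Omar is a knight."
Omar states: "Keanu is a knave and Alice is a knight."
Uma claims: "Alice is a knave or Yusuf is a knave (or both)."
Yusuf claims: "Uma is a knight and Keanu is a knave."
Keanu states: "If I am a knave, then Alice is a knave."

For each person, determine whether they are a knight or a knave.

Consider Alice. Suppose Alice is a knight.
Then no assignment of the remaining roles makes every statement match its speaker's type — contradiction.
So Alice is a knave.
With that fixed, Omar's statement is false, so Omar is a knave.
With that fixed, Uma's statement is true, so Uma is a knight.
With that fixed, Keanu's statement is true, so Keanu is a knight.
With that fixed, Yusuf's statement is false, so Yusuf is a knave.

Alice: knave, Omar: knave, Uma: knight, Yusuf: knave, Keanu: knight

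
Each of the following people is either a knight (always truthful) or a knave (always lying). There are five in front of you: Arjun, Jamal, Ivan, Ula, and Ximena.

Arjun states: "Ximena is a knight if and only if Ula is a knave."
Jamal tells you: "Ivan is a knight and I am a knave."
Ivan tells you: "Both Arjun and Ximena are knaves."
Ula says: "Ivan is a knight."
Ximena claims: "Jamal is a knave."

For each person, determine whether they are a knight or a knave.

Arjun: knight, Jamal: knave, Ivan: knave, Ula: knave, Ximena: knight

Consider Arjun. Suppose Arjun is a knave.
Then no assignment of the remaining roles makes every statement match its speaker's type — contradiction.
So Arjun is a knight.
With that fixed, Ivan's statement is false, so Ivan is a knave.
With that fixed, Ula's statement is false, so Ula is a knave.
With that fixed, Jamal's statement is false, so Jamal is a knave.
With that fixed, Ximena's statement is true, so Ximena is a knight.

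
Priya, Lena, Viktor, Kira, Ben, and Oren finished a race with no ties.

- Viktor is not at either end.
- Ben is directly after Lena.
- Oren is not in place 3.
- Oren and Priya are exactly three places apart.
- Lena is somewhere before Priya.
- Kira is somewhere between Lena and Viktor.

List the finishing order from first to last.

Lena, Ben, Priya, Kira, Viktor, Oren

From clue 1: Viktor is in {2,3,4,5}.
From clues 1–4: Priya is in {1,3,4}.
From clues 1–5: Priya is in {3,4}.
From clues 1–6: Lena → place 1, Ben → place 2, Priya → place 3, Kira → place 4, Viktor → place 5, Oren → place 6.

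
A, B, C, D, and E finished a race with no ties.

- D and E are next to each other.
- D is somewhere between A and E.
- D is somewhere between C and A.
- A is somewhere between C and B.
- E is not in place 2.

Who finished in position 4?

E

With clues 1–4, B, C, and D are ruled out for place 4.
With clues 1–5, A is ruled out for place 4.
So place 4 is E.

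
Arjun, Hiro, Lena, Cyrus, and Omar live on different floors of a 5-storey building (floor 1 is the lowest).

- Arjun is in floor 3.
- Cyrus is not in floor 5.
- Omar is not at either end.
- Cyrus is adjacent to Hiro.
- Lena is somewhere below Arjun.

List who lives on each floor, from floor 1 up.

From clue 1: Arjun → floor 3.
From clues 1–2: Cyrus is in {1,2,4}.
From clues 1–3: Omar is in {2,4}.
From clues 1–4: Lena is in {1,5}.
From clues 1–5: Lena → floor 1, Omar → floor 2, Cyrus → floor 4, Hiro → floor 5.

Lena, Omar, Arjun, Cyrus, Hiro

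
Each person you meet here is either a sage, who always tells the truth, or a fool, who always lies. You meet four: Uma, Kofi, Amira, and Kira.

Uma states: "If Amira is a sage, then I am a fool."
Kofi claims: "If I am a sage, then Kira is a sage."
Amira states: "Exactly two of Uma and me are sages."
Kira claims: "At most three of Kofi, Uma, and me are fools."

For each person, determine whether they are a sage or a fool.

Regardless of anyone's role, Kira's statement is true, so Kira is a sage.
With that fixed, Kofi's statement is true, so Kofi is a sage.
Consider Uma. Suppose Uma is a fool.
Then Uma's own statement would have to be false, but it can't be — contradiction.
So Uma is a sage.
Consider Amira. Suppose Amira is a sage.
Then Uma's statement comes out false, contradicting Uma being a sage.
So Amira is a fool.

Uma: sage, Kofi: sage, Amira: fool, Kira: sage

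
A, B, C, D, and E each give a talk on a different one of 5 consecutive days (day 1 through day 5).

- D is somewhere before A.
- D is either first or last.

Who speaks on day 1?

D

With clue 1, A is ruled out for day 1.
With clues 1–2, B, C, and E are ruled out for day 1.
So day 1 is D.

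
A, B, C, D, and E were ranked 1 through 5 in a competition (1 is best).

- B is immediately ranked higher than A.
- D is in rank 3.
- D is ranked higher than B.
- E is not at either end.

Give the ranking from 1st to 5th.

From clue 1: A is in {2,3,4,5}.
From clues 1–2: D → rank 3.
From clues 1–3: B → rank 4, A → rank 5.
From clues 1–4: C → rank 1, E → rank 2.

C, E, D, B, A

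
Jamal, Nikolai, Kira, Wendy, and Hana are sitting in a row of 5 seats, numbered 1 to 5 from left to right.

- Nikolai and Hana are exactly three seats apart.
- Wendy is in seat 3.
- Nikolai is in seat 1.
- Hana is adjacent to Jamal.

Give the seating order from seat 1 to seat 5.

Nikolai, Kira, Wendy, Hana, Jamal

From clue 1: Nikolai is in {1,2,4,5}.
From clues 1–2: Wendy → seat 3.
From clues 1–3: Nikolai → seat 1, Hana → seat 4.
From clues 1–4: Kira → seat 2, Jamal → seat 5.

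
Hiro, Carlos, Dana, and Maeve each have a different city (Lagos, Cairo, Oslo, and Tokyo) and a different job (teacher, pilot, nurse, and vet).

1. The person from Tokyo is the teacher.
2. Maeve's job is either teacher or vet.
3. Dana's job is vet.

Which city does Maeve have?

With clues 1–3, Cairo, Lagos, and Oslo are impossible for Maeve's city.
That leaves Tokyo.

Tokyo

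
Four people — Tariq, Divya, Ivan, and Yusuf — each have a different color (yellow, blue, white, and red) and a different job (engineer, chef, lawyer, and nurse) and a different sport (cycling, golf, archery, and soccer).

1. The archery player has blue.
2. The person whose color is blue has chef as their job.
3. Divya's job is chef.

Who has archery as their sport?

With clues 1–3, Ivan, Tariq, and Yusuf are impossible for the one with sport archery.
That leaves Divya.

Divya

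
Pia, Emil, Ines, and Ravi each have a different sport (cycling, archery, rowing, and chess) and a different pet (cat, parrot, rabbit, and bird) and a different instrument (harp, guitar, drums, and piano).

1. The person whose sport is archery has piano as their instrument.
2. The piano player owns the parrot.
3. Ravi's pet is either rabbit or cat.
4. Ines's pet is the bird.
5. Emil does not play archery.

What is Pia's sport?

archery

With clues 1–5, chess, cycling, and rowing are impossible for Pia's sport.
That leaves archery.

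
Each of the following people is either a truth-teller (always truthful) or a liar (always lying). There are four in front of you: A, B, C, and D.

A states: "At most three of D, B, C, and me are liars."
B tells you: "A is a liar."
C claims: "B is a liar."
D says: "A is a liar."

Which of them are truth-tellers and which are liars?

Consider A. Suppose A is a liar.
Then no assignment of the remaining roles makes every statement match its speaker's type — contradiction.
So A is a truth-teller.
With that fixed, B's statement is false, so B is a liar.
With that fixed, C's statement is true, so C is a truth-teller.
With that fixed, D's statement is false, so D is a liar.

A: truth-teller, B: liar, C: truth-teller, D: liar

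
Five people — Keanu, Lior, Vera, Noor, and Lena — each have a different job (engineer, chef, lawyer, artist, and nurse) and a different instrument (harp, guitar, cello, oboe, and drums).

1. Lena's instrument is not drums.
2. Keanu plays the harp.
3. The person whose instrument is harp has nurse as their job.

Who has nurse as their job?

With clues 1–3, Lena, Lior, Noor, and Vera are impossible for the one with job nurse.
That leaves Keanu.

Keanu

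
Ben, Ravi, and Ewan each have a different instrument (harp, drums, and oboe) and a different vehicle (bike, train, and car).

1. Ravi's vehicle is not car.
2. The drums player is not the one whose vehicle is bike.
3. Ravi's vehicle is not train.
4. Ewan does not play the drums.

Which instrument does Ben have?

drums

With clues 1–4, harp and oboe are impossible for Ben's instrument.
That leaves drums.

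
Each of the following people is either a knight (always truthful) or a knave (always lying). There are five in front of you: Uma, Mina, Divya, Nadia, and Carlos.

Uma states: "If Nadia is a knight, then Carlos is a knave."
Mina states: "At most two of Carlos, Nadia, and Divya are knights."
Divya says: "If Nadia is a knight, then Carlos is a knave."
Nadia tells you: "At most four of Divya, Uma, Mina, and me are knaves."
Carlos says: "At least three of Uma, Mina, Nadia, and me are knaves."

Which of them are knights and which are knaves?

Uma: knight, Mina: knight, Divya: knight, Nadia: knight, Carlos: knave

Regardless of anyone's role, Nadia's statement is true, so Nadia is a knight.
Consider Uma. Suppose Uma is a knave.
Then no assignment of the remaining roles makes every statement match its speaker's type — contradiction.
So Uma is a knight.
With that fixed, Carlos's statement is false, so Carlos is a knave.
With that fixed, Mina's statement is true, so Mina is a knight.
With that fixed, Divya's statement is true, so Divya is a knight.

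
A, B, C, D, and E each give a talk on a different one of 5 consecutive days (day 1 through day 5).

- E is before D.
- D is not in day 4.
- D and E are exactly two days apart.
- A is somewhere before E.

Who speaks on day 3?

With clues 1–3, A, B, and C are ruled out for day 3.
With clues 1–4, D is ruled out for day 3.
So day 3 is E.

E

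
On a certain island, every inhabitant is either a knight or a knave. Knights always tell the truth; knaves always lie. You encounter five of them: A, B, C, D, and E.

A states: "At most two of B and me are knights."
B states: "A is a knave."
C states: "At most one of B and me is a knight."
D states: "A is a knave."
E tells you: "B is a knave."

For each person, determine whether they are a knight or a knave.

A: knight, B: knave, C: knight, D: knave, E: knight

Regardless of anyone's role, A's statement is true, so A is a knight.
With that fixed, B's statement is false, so B is a knave.
With that fixed, C's statement is true, so C is a knight.
With that fixed, D's statement is false, so D is a knave.
With that fixed, E's statement is true, so E is a knight.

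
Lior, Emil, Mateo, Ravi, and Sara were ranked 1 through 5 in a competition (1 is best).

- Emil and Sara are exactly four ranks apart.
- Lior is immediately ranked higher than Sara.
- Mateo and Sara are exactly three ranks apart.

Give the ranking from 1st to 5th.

Emil, Mateo, Ravi, Lior, Sara

From clue 1: Emil is in {1,5}.
From clues 1–2: Emil → rank 1, Lior → rank 4, Sara → rank 5.
From clues 1–3: Mateo → rank 2, Ravi → rank 3.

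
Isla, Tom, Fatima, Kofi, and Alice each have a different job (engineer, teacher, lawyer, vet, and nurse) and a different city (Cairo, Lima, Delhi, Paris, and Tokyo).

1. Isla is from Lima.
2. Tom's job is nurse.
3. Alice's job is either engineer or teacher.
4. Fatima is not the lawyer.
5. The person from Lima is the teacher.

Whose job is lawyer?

Kofi

With clues 1–2, Tom is impossible for the one with job lawyer.
With clues 1–3, Alice is impossible for the one with job lawyer.
With clues 1–4, Fatima is impossible for the one with job lawyer.
With clues 1–5, Isla is impossible for the one with job lawyer.
That leaves Kofi.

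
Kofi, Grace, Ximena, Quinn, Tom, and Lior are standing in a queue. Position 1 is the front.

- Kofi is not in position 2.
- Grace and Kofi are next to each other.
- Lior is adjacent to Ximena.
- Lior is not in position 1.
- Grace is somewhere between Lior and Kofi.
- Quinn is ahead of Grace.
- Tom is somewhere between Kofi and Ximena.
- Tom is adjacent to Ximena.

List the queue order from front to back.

Quinn, Lior, Ximena, Tom, Grace, Kofi

From clue 1: Kofi is in {1,3,4,5,6}.
From clues 1–5: Grace is in {2,3,4,5}.
From clues 1–6: Grace is in {4,5}.
From clues 1–7: Grace → position 5, Kofi → position 6.
From clues 1–8: Quinn → position 1, Lior → position 2, Ximena → position 3, Tom → position 4.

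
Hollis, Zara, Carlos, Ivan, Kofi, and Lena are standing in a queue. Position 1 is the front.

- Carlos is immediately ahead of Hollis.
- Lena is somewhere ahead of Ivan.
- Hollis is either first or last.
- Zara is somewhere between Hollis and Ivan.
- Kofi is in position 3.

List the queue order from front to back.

From clue 1: Hollis is in {2,3,4,5,6}.
From clues 1–3: Carlos → position 5, Hollis → position 6.
From clues 1–4: Zara is in {3,4}.
From clues 1–5: Lena → position 1, Ivan → position 2, Kofi → position 3, Zara → position 4.

Lena, Ivan, Kofi, Zara, Carlos, Hollis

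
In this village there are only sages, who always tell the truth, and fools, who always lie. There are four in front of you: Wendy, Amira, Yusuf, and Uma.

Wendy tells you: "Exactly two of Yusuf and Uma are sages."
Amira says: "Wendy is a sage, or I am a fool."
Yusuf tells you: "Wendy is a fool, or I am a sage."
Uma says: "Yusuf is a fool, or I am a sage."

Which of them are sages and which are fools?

Wendy: sage, Amira: sage, Yusuf: sage, Uma: sage

Consider Wendy. Suppose Wendy is a fool.
Then whichever role Amira has, Amira's statement has the wrong truth value — contradiction.
So Wendy is a sage.
With that fixed, Amira's statement is true, so Amira is a sage.
Consider Yusuf. Suppose Yusuf is a fool.
Then Wendy's statement comes out false, contradicting Wendy being a sage.
So Yusuf is a sage.
Consider Uma. Suppose Uma is a fool.
Then Wendy's statement comes out false, contradicting Wendy being a sage.
So Uma is a sage.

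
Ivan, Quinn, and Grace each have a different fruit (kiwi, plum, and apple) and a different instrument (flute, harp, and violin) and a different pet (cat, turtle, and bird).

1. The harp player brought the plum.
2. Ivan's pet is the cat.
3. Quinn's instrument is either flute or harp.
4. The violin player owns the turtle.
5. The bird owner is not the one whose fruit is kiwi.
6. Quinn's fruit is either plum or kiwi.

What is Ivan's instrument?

flute

With clues 1–4, violin is impossible for Ivan's instrument.
With clues 1–6, harp is impossible for Ivan's instrument.
That leaves flute.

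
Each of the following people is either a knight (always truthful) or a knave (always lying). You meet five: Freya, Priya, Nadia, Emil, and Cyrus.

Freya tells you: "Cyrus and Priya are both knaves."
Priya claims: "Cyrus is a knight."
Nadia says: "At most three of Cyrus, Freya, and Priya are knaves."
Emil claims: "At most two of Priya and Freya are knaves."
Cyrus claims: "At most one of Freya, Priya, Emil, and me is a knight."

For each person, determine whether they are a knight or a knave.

Regardless of anyone's role, Nadia's statement is true, so Nadia is a knight.
With that fixed, Emil's statement is true, so Emil is a knight.
Consider Freya. Suppose Freya is a knave.
Then no assignment of the remaining roles makes every statement match its speaker's type — contradiction.
So Freya is a knight.
With that fixed, Cyrus's statement is false, so Cyrus is a knave.
With that fixed, Priya's statement is false, so Priya is a knave.

Freya: knight, Priya: knave, Nadia: knight, Emil: knight, Cyrus: knave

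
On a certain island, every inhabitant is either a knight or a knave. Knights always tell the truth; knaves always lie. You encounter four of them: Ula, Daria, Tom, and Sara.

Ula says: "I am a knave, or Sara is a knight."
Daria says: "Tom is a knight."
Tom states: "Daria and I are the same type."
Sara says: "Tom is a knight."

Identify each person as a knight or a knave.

Ula: knight, Daria: knight, Tom: knight, Sara: knight

Consider Ula. Suppose Ula is a knave.
Then Ula's own statement would have to be false, but it can't be — contradiction.
So Ula is a knight.
Consider Daria. Suppose Daria is a knave.
Then whichever role Tom has, Tom's statement has the wrong truth value — contradiction.
So Daria is a knight.
Consider Tom. Suppose Tom is a knave.
Then Daria's statement comes out false, contradicting Daria being a knight.
So Tom is a knight.
With that fixed, Sara's statement is true, so Sara is a knight.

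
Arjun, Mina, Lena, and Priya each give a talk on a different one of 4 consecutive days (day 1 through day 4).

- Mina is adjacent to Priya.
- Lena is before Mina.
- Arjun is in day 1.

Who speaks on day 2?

Lena

With clues 1–3, Arjun, Mina, and Priya are ruled out for day 2.
So day 2 is Lena.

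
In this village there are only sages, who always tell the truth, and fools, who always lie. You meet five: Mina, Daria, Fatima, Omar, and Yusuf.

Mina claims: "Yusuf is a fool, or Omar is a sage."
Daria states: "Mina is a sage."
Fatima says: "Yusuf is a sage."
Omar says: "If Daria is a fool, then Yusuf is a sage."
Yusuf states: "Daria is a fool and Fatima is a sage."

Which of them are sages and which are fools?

Consider Mina. Suppose Mina is a fool.
Then no assignment of the remaining roles makes every statement match its speaker's type — contradiction.
So Mina is a sage.
With that fixed, Daria's statement is true, so Daria is a sage.
With that fixed, Omar's statement is true, so Omar is a sage.
With that fixed, Yusuf's statement is false, so Yusuf is a fool.
With that fixed, Fatima's statement is false, so Fatima is a fool.

Mina: sage, Daria: sage, Fatima: fool, Omar: sage, Yusuf: fool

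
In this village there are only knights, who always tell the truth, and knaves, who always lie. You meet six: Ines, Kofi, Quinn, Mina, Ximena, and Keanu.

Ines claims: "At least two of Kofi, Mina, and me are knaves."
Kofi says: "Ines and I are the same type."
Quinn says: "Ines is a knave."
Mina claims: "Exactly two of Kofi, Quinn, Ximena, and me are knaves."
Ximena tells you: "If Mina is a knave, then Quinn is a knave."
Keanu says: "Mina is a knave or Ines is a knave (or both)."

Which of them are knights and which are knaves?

Consider Ines. Suppose Ines is a knave.
Then whichever role Kofi has, Kofi's statement has the wrong truth value — contradiction.
So Ines is a knight.
With that fixed, Quinn's statement is false, so Quinn is a knave.
With that fixed, Ximena's statement is true, so Ximena is a knight.
Consider Kofi. Suppose Kofi is a knight.
Then Ines's statement comes out false, contradicting Ines being a knight.
So Kofi is a knave.
Consider Mina. Suppose Mina is a knight.
Then Ines's statement comes out false, contradicting Ines being a knight.
So Mina is a knave.
With that fixed, Keanu's statement is true, so Keanu is a knight.

Ines: knight, Kofi: knave, Quinn: knave, Mina: knave, Ximena: knight, Keanu: knight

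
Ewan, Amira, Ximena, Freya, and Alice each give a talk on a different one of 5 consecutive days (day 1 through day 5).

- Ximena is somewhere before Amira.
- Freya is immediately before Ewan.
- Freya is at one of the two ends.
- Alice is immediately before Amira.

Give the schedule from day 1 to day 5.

From clue 1: Amira is in {2,3,4,5}.
From clues 1–2: Ewan is in {2,3,4,5}.
From clues 1–3: Freya → day 1, Ewan → day 2.
From clues 1–4: Ximena → day 3, Alice → day 4, Amira → day 5.

Freya, Ewan, Ximena, Alice, Amira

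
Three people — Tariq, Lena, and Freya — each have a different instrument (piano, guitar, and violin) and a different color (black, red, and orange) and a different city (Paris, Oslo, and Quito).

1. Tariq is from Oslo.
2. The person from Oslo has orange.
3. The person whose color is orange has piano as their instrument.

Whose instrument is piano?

With clues 1–3, Freya and Lena are impossible for the one with instrument piano.
That leaves Tariq.

Tariq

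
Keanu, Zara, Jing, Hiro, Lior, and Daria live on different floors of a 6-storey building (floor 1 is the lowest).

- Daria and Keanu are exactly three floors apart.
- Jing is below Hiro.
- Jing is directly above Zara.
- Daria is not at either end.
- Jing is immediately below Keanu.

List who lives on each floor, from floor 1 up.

Lior, Daria, Zara, Jing, Keanu, Hiro

From clues 1–2: Jing is in {1,2,3,4,5}.
From clues 1–3: Zara is in {1,2,3}.
From clues 1–5: Lior → floor 1, Daria → floor 2, Zara → floor 3, Jing → floor 4, Keanu → floor 5, Hiro → floor 6.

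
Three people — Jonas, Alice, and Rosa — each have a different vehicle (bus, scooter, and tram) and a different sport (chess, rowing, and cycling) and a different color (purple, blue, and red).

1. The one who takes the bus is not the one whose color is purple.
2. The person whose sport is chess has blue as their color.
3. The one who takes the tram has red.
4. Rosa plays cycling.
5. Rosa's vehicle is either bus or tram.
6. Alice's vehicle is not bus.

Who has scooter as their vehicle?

Alice

With clues 1–5, Rosa is impossible for the one with vehicle scooter.
With clues 1–6, Jonas is impossible for the one with vehicle scooter.
That leaves Alice.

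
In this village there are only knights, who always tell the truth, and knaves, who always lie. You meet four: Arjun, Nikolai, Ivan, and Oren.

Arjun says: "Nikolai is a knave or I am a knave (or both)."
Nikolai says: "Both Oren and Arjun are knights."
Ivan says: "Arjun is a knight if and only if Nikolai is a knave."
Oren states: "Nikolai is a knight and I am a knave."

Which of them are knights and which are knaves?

Arjun: knight, Nikolai: knave, Ivan: knight, Oren: knave

Consider Arjun. Suppose Arjun is a knave.
Then Arjun's own statement would have to be false, but it can't be — contradiction.
So Arjun is a knight.
Consider Nikolai. Suppose Nikolai is a knight.
Then Arjun's statement comes out false, contradicting Arjun being a knight.
So Nikolai is a knave.
With that fixed, Ivan's statement is true, so Ivan is a knight.
With that fixed, Oren's statement is false, so Oren is a knave.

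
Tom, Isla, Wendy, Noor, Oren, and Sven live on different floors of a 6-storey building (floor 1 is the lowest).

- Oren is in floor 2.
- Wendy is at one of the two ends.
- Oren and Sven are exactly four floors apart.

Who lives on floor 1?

Wendy

With clue 1, Oren is ruled out for floor 1.
With clues 1–3, Isla, Noor, Sven, and Tom are ruled out for floor 1.
So floor 1 is Wendy.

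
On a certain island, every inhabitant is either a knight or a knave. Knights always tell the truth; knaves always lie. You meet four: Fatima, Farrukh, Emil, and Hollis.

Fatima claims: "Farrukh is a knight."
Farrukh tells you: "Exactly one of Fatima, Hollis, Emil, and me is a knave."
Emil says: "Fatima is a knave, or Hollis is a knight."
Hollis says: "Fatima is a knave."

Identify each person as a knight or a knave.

Consider Fatima. Suppose Fatima is a knight.
Then no assignment of the remaining roles makes every statement match its speaker's type — contradiction.
So Fatima is a knave.
With that fixed, Emil's statement is true, so Emil is a knight.
With that fixed, Hollis's statement is true, so Hollis is a knight.
Consider Farrukh. Suppose Farrukh is a knight.
Then Fatima's statement comes out true, contradicting Fatima being a knave.
So Farrukh is a knave.

Fatima: knave, Farrukh: knave, Emil: knight, Hollis: knight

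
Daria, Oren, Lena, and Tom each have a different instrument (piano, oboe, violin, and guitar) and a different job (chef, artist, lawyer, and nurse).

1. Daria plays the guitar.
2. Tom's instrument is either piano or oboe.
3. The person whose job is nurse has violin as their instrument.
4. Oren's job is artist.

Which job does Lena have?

nurse

With clues 1–4, artist, chef, and lawyer are impossible for Lena's job.
That leaves nurse.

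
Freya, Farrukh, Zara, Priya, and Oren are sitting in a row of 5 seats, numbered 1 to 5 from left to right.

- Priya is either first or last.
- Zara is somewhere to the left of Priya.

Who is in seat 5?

With clues 1–2, Farrukh, Freya, Oren, and Zara are ruled out for seat 5.
So seat 5 is Priya.

Priya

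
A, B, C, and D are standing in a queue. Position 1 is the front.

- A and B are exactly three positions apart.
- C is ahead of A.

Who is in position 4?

A

With clue 1, C and D are ruled out for position 4.
With clues 1–2, B is ruled out for position 4.
So position 4 is A.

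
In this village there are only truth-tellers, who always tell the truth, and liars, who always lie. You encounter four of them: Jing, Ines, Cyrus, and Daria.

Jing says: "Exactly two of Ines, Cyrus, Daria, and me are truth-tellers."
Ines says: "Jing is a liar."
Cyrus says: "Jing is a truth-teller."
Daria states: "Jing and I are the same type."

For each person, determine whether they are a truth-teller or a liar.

Consider Jing. Suppose Jing is a liar.
Then whichever role Daria has, Daria's statement has the wrong truth value — contradiction.
So Jing is a truth-teller.
With that fixed, Ines's statement is false, so Ines is a liar.
With that fixed, Cyrus's statement is true, so Cyrus is a truth-teller.
Consider Daria. Suppose Daria is a truth-teller.
Then Jing's statement comes out false, contradicting Jing being a truth-teller.
So Daria is a liar.

Jing: truth-teller, Ines: liar, Cyrus: truth-teller, Daria: liar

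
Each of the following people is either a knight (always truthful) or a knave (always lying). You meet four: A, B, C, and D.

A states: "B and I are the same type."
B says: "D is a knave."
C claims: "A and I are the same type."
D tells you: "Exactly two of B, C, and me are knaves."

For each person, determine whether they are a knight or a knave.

Consider A. Suppose A is a knave.
Then whichever role C has, C's statement has the wrong truth value — contradiction.
So A is a knight.
Consider B. Suppose B is a knave.
Then A's statement comes out false, contradicting A being a knight.
So B is a knight.
Consider C. Suppose C is a knave.
Then whichever role D has, D's statement has the wrong truth value — contradiction.
So C is a knight.
With that fixed, D's statement is false, so D is a knave.

A: knight, B: knight, C: knight, D: knave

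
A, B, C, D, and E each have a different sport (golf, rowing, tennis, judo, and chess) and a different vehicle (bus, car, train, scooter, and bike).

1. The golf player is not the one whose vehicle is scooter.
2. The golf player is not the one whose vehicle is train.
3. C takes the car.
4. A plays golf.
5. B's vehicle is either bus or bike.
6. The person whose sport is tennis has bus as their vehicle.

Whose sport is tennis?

B

With clues 1–4, A is impossible for the one with sport tennis.
With clues 1–6, C, D, and E are impossible for the one with sport tennis.
That leaves B.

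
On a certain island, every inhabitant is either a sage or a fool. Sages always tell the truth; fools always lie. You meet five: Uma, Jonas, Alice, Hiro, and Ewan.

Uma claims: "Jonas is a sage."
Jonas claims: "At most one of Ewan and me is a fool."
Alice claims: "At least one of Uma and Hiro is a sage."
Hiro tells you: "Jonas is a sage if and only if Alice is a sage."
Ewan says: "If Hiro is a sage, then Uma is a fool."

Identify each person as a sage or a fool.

Consider Uma. Suppose Uma is a fool.
Then no assignment of the remaining roles makes every statement match its speaker's type — contradiction.
So Uma is a sage.
With that fixed, Alice's statement is true, so Alice is a sage.
Consider Jonas. Suppose Jonas is a fool.
Then Uma's statement comes out false, contradicting Uma being a sage.
So Jonas is a sage.
With that fixed, Hiro's statement is true, so Hiro is a sage.
With that fixed, Ewan's statement is false, so Ewan is a fool.

Uma: sage, Jonas: sage, Alice: sage, Hiro: sage, Ewan: fool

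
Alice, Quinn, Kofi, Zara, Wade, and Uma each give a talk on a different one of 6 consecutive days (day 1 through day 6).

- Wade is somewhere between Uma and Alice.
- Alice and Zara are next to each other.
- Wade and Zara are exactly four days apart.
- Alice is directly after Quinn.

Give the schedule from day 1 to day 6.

From clue 1: Wade is in {2,3,4,5}.
From clues 1–3: Alice is in {2,5}.
From clues 1–4: Uma → day 1, Wade → day 2, Kofi → day 3, Quinn → day 4, Alice → day 5, Zara → day 6.

Uma, Wade, Kofi, Quinn, Alice, Zara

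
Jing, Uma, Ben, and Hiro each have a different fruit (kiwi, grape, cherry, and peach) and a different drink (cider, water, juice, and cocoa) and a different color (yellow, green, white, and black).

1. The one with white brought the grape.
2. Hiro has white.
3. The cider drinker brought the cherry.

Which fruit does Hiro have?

grape

With clues 1–2, cherry, kiwi, and peach are impossible for Hiro's fruit.
That leaves grape.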